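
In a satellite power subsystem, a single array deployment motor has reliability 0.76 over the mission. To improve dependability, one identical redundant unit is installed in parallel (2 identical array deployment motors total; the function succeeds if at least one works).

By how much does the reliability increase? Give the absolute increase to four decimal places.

0.1824

R_before = 0.76
R_after = 1 − (1 − 0.76)^2 = 0.9424
ΔR = 0.9424 − 0.76 = 0.1824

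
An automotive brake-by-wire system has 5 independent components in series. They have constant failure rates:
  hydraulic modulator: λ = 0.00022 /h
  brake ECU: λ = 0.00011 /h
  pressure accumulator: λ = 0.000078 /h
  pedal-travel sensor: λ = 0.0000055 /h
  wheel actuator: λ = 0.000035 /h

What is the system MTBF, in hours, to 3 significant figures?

Series of exponential components: λ_sys = Σ λ_i
λ_sys = 0.00022 + 0.00011 + 0.000078 + 0.0000055 + 0.000035 = 4.4850e-04 /h
MTBF = 1 / λ_sys = 2230 h

2230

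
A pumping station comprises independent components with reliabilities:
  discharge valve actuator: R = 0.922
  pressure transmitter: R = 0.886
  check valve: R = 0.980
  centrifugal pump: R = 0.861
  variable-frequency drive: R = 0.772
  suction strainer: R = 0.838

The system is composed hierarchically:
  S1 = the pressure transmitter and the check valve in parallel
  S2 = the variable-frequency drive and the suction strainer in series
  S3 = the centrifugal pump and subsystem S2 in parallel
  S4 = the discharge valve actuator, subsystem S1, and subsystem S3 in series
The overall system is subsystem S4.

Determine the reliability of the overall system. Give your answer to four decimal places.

Parallel (pressure transmitter and check valve): 1 − (1 − 0.886000)(1 − 0.980000) = 0.997720
Series (variable-frequency drive and suction strainer): 0.772000 × 0.838000 = 0.646936
Parallel (centrifugal pump and [0.646936]): 1 − (1 − 0.861000)(1 − 0.646936) = 0.950924
Series (discharge valve actuator, [0.997720], and [0.950924]): 0.922000 × 0.997720 × 0.950924 = 0.8748

0.8748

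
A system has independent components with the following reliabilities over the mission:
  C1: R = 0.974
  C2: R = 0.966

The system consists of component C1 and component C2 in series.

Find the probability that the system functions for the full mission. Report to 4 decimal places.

Series (C1 and C2): 0.974000 × 0.966000 = 0.9409

0.9409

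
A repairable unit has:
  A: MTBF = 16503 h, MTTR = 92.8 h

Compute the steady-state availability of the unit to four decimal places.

0.9944

A(A) = MTBF/(MTBF+MTTR) = 16503/(16503+92.8) = 0.9944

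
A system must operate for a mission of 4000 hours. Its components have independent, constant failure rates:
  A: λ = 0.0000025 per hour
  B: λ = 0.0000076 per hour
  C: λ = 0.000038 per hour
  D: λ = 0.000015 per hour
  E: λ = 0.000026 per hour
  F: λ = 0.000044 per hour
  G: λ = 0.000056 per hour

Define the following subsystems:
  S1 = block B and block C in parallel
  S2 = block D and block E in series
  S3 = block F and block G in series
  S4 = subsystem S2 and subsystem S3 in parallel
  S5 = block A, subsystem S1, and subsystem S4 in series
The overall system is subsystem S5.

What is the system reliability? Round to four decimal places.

R(A) = exp(−0.0000025 × 4000) = 0.990050
R(B) = exp(−0.0000076 × 4000) = 0.970057
R(C) = exp(−0.000038 × 4000) = 0.858988
R(D) = exp(−0.000015 × 4000) = 0.941765
R(E) = exp(−0.000026 × 4000) = 0.901225
R(F) = exp(−0.000044 × 4000) = 0.838618
R(G) = exp(−0.000056 × 4000) = 0.799315
Parallel (B and C): 1 − (1 − 0.970057)(1 − 0.858988) = 0.995778
Series (D and E): 0.941765 × 0.901225 = 0.848742
Series (F and G): 0.838618 × 0.799315 = 0.670320
Parallel ([0.848742] and [0.670320]): 1 − (1 − 0.848742)(1 − 0.670320) = 0.950133
Series (A, [0.995778], and [0.950133]): 0.990050 × 0.995778 × 0.950133 = 0.9367

0.9367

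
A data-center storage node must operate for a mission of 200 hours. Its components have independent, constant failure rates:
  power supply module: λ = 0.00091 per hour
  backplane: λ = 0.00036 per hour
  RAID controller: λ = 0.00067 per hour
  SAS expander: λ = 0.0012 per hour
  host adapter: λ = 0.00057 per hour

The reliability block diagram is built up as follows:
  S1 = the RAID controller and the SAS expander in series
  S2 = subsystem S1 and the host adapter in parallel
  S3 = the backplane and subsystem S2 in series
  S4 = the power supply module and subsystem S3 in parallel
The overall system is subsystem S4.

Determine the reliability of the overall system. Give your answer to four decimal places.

R(power supply module) = exp(−0.00091 × 200) = 0.833601
R(backplane) = exp(−0.00036 × 200) = 0.930531
R(RAID controller) = exp(−0.00067 × 200) = 0.874590
R(SAS expander) = exp(−0.0012 × 200) = 0.786628
R(host adapter) = exp(−0.00057 × 200) = 0.892258
Series (RAID controller and SAS expander): 0.874590 × 0.786628 = 0.687977
Parallel ([0.687977] and host adapter): 1 − (1 − 0.687977)(1 − 0.892258) = 0.966382
Series (backplane and [0.966382]): 0.930531 × 0.966382 = 0.899248
Parallel (power supply module and [0.899248]): 1 − (1 − 0.833601)(1 − 0.899248) = 0.9832

0.9832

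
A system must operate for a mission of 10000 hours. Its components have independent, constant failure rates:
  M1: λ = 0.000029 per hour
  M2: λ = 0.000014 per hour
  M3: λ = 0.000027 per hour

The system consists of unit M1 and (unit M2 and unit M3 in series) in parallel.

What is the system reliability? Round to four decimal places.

0.9153

R(M1) = exp(−0.000029 × 10000) = 0.748264
R(M2) = exp(−0.000014 × 10000) = 0.869358
R(M3) = exp(−0.000027 × 10000) = 0.763379
Series (M2 and M3): 0.869358 × 0.763379 = 0.663650
Parallel (M1 and [0.663650]): 1 − (1 − 0.748264)(1 − 0.663650) = 0.9153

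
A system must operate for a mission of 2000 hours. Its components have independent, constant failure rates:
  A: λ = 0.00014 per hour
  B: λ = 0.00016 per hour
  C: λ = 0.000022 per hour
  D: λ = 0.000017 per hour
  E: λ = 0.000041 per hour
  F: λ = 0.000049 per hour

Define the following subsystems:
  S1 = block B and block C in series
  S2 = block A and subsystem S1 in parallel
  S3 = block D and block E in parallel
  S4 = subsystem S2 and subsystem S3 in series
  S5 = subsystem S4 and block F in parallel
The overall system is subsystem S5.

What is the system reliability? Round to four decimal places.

0.9928

R(A) = exp(−0.00014 × 2000) = 0.755784
R(B) = exp(−0.00016 × 2000) = 0.726149
R(C) = exp(−0.000022 × 2000) = 0.956954
R(D) = exp(−0.000017 × 2000) = 0.966572
R(E) = exp(−0.000041 × 2000) = 0.921272
R(F) = exp(−0.000049 × 2000) = 0.906649
Series (B and C): 0.726149 × 0.956954 = 0.694891
Parallel (A and [0.694891]): 1 − (1 − 0.755784)(1 − 0.694891) = 0.925488
Parallel (D and E): 1 − (1 − 0.966572)(1 − 0.921272) = 0.997368
Series ([0.925488] and [0.997368]): 0.925488 × 0.997368 = 0.923052
Parallel ([0.923052] and F): 1 − (1 − 0.923052)(1 − 0.906649) = 0.9928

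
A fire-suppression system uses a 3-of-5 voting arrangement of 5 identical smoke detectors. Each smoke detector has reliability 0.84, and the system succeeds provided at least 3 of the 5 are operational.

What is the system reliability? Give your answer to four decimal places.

R = Σ_{i=3}^{5} C(5,i) p^i (1−p)^{5−i} with p = 0.84
C(5,3)·0.84^3·0.16^2 = 0.151732
C(5,4)·0.84^4·0.16^1 = 0.398297
C(5,5)·0.84^5·0.16^0 = 0.418212
Sum = 0.9682

0.9682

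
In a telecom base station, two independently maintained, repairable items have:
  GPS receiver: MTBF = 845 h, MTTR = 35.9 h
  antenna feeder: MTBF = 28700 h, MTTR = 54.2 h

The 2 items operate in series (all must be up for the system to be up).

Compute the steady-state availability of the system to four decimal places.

A(GPS receiver) = MTBF/(MTBF+MTTR) = 845/(845+35.9) = 0.959246
A(antenna feeder) = MTBF/(MTBF+MTTR) = 28700/(28700+54.2) = 0.998115
Series availability: 0.959246 × 0.998115 = 0.9574

0.9574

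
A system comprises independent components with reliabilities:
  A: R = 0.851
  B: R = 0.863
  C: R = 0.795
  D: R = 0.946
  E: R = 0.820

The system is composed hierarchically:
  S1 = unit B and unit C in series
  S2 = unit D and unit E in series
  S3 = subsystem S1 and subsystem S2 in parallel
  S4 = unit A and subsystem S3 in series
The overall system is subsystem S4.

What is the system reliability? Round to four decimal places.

Series (B and C): 0.863000 × 0.795000 = 0.686085
Series (D and E): 0.946000 × 0.820000 = 0.775720
Parallel ([0.686085] and [0.775720]): 1 − (1 − 0.686085)(1 − 0.775720) = 0.929595
Series (A and [0.929595]): 0.851000 × 0.929595 = 0.7911

0.7911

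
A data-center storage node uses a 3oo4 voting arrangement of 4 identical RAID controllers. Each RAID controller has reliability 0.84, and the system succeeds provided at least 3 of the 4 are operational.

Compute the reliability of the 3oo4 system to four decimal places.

R = Σ_{i=3}^{4} C(4,i) p^i (1−p)^{4−i} with p = 0.84
C(4,3)·0.84^3·0.16^1 = 0.379331
C(4,4)·0.84^4·0.16^0 = 0.497871
Sum = 0.8772

0.8772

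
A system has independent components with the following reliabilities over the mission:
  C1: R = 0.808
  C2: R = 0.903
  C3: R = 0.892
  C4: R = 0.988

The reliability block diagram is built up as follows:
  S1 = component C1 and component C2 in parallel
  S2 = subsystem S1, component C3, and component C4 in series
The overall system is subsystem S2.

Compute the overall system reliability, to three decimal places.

0.865

Parallel (C1 and C2): 1 − (1 − 0.80800)(1 − 0.90300) = 0.98138
Series ([0.98138], C3, and C4): 0.98138 × 0.89200 × 0.98800 = 0.865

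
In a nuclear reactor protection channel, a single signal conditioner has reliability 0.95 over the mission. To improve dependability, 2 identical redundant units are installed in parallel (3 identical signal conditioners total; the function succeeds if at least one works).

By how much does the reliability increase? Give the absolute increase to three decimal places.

R_before = 0.95
R_after = 1 − (1 − 0.95)^3 = 1.000
ΔR = 1.000 − 0.95 = 0.050

0.050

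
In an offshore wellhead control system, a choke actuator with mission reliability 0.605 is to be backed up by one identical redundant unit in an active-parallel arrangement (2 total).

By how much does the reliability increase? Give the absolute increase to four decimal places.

0.2390

R_before = 0.605
R_after = 1 − (1 − 0.605)^2 = 0.8440
ΔR = 0.8440 − 0.605 = 0.2390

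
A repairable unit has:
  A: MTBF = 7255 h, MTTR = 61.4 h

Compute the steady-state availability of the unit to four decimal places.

0.9916

A(A) = MTBF/(MTBF+MTTR) = 7255/(7255+61.4) = 0.9916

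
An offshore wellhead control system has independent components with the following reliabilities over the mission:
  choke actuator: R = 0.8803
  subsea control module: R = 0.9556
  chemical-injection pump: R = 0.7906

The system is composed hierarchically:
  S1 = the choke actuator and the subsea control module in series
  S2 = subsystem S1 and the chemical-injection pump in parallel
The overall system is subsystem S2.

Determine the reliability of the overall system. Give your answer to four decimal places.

Series (choke actuator and subsea control module): 0.880300 × 0.955600 = 0.841215
Parallel ([0.841215] and chemical-injection pump): 1 − (1 − 0.841215)(1 − 0.790600) = 0.9668

0.9668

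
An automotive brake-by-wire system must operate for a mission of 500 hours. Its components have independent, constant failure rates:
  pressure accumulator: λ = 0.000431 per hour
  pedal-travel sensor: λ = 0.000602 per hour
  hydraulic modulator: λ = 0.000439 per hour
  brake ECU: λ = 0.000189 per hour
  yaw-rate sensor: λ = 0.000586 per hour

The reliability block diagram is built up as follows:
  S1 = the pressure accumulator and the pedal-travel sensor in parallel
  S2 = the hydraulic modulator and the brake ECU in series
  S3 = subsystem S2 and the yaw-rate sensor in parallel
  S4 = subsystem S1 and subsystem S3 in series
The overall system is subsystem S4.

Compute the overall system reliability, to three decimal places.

R(pressure accumulator) = exp(−0.000431 × 500) = 0.80614
R(pedal-travel sensor) = exp(−0.000602 × 500) = 0.74008
R(hydraulic modulator) = exp(−0.000439 × 500) = 0.80292
R(brake ECU) = exp(−0.000189 × 500) = 0.90983
R(yaw-rate sensor) = exp(−0.000586 × 500) = 0.74602
Parallel (pressure accumulator and pedal-travel sensor): 1 − (1 − 0.80614)(1 − 0.74008) = 0.94961
Series (hydraulic modulator and brake ECU): 0.80292 × 0.90983 = 0.73052
Parallel ([0.73052] and yaw-rate sensor): 1 − (1 − 0.73052)(1 − 0.74602) = 0.93156
Series ([0.94961] and [0.93156]): 0.94961 × 0.93156 = 0.885

0.885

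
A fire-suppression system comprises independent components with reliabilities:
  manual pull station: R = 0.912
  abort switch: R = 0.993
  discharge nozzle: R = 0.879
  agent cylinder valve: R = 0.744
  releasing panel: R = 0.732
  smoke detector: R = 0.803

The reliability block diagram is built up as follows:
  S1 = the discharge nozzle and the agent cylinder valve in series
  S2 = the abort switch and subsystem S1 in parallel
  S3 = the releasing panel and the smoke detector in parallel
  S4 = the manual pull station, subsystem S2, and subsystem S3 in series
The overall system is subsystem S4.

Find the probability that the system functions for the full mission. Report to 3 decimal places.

0.862

Series (discharge nozzle and agent cylinder valve): 0.87900 × 0.74400 = 0.65398
Parallel (abort switch and [0.65398]): 1 − (1 − 0.99300)(1 − 0.65398) = 0.99758
Parallel (releasing panel and smoke detector): 1 − (1 − 0.73200)(1 − 0.80300) = 0.94720
Series (manual pull station, [0.99758], and [0.94720]): 0.91200 × 0.99758 × 0.94720 = 0.862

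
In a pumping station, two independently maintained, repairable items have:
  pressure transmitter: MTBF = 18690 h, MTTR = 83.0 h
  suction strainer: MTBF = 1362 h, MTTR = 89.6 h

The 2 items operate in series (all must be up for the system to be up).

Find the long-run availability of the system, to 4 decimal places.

A(pressure transmitter) = MTBF/(MTBF+MTTR) = 18690/(18690+83.0) = 0.995579
A(suction strainer) = MTBF/(MTBF+MTTR) = 1362/(1362+89.6) = 0.938275
Series availability: 0.995579 × 0.938275 = 0.9341

0.9341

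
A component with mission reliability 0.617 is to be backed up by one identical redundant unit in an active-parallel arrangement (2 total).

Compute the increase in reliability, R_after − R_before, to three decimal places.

0.236

R_before = 0.617
R_after = 1 − (1 − 0.617)^2 = 0.853
ΔR = 0.853 − 0.617 = 0.236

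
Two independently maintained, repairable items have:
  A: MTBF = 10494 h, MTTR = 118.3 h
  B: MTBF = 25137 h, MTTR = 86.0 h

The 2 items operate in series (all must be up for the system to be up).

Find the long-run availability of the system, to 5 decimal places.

0.98548

A(A) = MTBF/(MTBF+MTTR) = 10494/(10494+118.3) = 0.988853
A(B) = MTBF/(MTBF+MTTR) = 25137/(25137+86.0) = 0.996590
Series availability: 0.988853 × 0.996590 = 0.98548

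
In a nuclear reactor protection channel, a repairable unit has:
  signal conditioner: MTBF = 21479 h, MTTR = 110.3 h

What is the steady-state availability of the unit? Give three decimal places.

A(signal conditioner) = MTBF/(MTBF+MTTR) = 21479/(21479+110.3) = 0.995

0.995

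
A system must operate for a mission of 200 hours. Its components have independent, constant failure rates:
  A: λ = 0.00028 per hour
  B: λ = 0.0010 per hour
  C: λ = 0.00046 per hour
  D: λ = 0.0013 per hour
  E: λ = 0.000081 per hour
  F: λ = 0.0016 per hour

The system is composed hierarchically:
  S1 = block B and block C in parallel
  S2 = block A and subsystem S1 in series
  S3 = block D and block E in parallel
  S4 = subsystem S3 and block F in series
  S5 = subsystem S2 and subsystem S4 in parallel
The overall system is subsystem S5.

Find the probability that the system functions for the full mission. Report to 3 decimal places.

0.981

R(A) = exp(−0.00028 × 200) = 0.94554
R(B) = exp(−0.0010 × 200) = 0.81873
R(C) = exp(−0.00046 × 200) = 0.91211
R(D) = exp(−0.0013 × 200) = 0.77105
R(E) = exp(−0.000081 × 200) = 0.98393
R(F) = exp(−0.0016 × 200) = 0.72615
Parallel (B and C): 1 − (1 − 0.81873)(1 − 0.91211) = 0.98407
Series (A and [0.98407]): 0.94554 × 0.98407 = 0.93048
Parallel (D and E): 1 − (1 − 0.77105)(1 − 0.98393) = 0.99632
Series ([0.99632] and F): 0.99632 × 0.72615 = 0.72348
Parallel ([0.93048] and [0.72348]): 1 − (1 − 0.93048)(1 − 0.72348) = 0.981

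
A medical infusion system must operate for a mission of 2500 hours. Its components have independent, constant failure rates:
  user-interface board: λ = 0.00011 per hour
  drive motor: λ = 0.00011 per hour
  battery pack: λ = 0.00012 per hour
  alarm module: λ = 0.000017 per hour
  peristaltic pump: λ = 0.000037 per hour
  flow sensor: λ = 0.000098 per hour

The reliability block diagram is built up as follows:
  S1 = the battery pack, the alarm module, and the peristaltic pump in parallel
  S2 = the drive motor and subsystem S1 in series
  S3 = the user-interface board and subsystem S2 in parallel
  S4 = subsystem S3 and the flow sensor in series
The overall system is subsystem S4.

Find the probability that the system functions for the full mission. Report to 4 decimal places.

R(user-interface board) = exp(−0.00011 × 2500) = 0.759572
R(drive motor) = exp(−0.00011 × 2500) = 0.759572
R(battery pack) = exp(−0.00012 × 2500) = 0.740818
R(alarm module) = exp(−0.000017 × 2500) = 0.958390
R(peristaltic pump) = exp(−0.000037 × 2500) = 0.911649
R(flow sensor) = exp(−0.000098 × 2500) = 0.782705
Parallel (battery pack, alarm module, and peristaltic pump): 1 − (1 − 0.740818)(1 − 0.958390)(1 − 0.911649) = 0.999047
Series (drive motor and [0.999047]): 0.759572 × 0.999047 = 0.758848
Parallel (user-interface board and [0.758848]): 1 − (1 − 0.759572)(1 − 0.758848) = 0.942020
Series ([0.942020] and flow sensor): 0.942020 × 0.782705 = 0.7373

0.7373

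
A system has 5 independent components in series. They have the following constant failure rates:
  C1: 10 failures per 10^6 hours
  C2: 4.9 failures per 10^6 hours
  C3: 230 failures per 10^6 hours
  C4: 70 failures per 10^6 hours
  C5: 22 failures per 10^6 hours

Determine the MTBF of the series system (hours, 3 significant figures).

Series of exponential components: λ_sys = Σ λ_i
λ_sys = 0.000010 + 0.0000049 + 0.00023 + 0.000070 + 0.000022 = 3.3690e-04 /h
MTBF = 1 / λ_sys = 2970 h

2970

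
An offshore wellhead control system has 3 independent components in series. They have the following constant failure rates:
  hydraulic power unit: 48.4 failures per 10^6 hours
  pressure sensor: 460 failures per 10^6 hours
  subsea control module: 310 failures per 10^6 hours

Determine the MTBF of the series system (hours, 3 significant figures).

Series of exponential components: λ_sys = Σ λ_i
λ_sys = 0.0000484 + 0.000460 + 0.000310 = 8.1840e-04 /h
MTBF = 1 / λ_sys = 1220 h

1220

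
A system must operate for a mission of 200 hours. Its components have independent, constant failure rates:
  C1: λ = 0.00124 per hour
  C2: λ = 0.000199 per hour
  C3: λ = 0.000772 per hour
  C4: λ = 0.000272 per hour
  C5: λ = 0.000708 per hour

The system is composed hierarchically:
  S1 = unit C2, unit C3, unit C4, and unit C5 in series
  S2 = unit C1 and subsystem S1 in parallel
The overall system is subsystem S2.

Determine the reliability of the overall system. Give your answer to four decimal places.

R(C1) = exp(−0.00124 × 200) = 0.780360
R(C2) = exp(−0.000199 × 200) = 0.960982
R(C3) = exp(−0.000772 × 200) = 0.856929
R(C4) = exp(−0.000272 × 200) = 0.947053
R(C5) = exp(−0.000708 × 200) = 0.867968
Series (C2, C3, C4, and C5): 0.960982 × 0.856929 × 0.947053 × 0.867968 = 0.676921
Parallel (C1 and [0.676921]): 1 − (1 − 0.780360)(1 − 0.676921) = 0.9290

0.9290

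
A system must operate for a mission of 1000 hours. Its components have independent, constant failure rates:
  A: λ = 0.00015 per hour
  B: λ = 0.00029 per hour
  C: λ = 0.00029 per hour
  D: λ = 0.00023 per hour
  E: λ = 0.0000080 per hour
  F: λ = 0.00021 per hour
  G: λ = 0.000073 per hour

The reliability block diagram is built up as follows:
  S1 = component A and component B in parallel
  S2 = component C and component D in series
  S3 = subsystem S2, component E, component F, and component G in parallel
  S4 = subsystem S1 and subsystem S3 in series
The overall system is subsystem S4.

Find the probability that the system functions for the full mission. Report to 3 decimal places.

0.965

R(A) = exp(−0.00015 × 1000) = 0.86071
R(B) = exp(−0.00029 × 1000) = 0.74826
R(C) = exp(−0.00029 × 1000) = 0.74826
R(D) = exp(−0.00023 × 1000) = 0.79453
R(E) = exp(−0.0000080 × 1000) = 0.99203
R(F) = exp(−0.00021 × 1000) = 0.81058
R(G) = exp(−0.000073 × 1000) = 0.92960
Parallel (A and B): 1 − (1 − 0.86071)(1 − 0.74826) = 0.96494
Series (C and D): 0.74826 × 0.79453 = 0.59452
Parallel ([0.59452], E, F, and G): 1 − (1 − 0.59452)(1 − 0.99203)(1 − 0.81058)(1 − 0.92960) = 0.99996
Series ([0.96494] and [0.99996]): 0.96494 × 0.99996 = 0.965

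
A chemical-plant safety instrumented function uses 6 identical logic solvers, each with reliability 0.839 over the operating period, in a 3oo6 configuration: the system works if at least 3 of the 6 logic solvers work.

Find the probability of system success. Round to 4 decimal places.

0.9923

R = Σ_{i=3}^{6} C(6,i) p^i (1−p)^{6−i} with p = 0.839
C(6,3)·0.839^3·0.161^3 = 0.049294
C(6,4)·0.839^4·0.161^2 = 0.192660
C(6,5)·0.839^5·0.161^1 = 0.401594
C(6,6)·0.839^6·0.161^0 = 0.348796
Sum = 0.9923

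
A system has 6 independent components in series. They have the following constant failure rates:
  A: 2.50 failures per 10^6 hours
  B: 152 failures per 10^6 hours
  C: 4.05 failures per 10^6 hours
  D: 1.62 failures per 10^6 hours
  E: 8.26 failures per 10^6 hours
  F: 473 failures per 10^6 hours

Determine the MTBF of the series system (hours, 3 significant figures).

Series of exponential components: λ_sys = Σ λ_i
λ_sys = 0.00000250 + 0.000152 + 0.00000405 + 0.00000162 + 0.00000826 + 0.000473 = 6.4143e-04 /h
MTBF = 1 / λ_sys = 1560 h

1560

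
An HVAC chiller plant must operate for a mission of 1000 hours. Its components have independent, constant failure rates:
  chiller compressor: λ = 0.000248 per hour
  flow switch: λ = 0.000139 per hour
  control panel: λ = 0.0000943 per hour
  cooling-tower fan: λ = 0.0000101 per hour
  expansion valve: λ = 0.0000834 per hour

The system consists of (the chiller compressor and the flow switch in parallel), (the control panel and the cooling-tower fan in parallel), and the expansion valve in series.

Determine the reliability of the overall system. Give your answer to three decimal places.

R(chiller compressor) = exp(−0.000248 × 1000) = 0.78036
R(flow switch) = exp(−0.000139 × 1000) = 0.87023
R(control panel) = exp(−0.0000943 × 1000) = 0.91001
R(cooling-tower fan) = exp(−0.0000101 × 1000) = 0.98995
R(expansion valve) = exp(−0.0000834 × 1000) = 0.91998
Parallel (chiller compressor and flow switch): 1 − (1 − 0.78036)(1 − 0.87023) = 0.97150
Parallel (control panel and cooling-tower fan): 1 − (1 − 0.91001)(1 − 0.98995) = 0.99910
Series ([0.97150], [0.99910], and expansion valve): 0.97150 × 0.99910 × 0.91998 = 0.893

0.893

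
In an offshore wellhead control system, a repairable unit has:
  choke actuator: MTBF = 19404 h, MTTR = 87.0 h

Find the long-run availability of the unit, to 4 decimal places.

0.9955

A(choke actuator) = MTBF/(MTBF+MTTR) = 19404/(19404+87.0) = 0.9955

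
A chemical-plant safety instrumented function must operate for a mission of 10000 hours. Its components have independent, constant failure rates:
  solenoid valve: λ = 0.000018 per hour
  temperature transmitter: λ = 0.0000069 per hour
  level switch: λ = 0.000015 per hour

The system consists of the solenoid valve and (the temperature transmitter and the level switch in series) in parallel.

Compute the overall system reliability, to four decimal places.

0.9676

R(solenoid valve) = exp(−0.000018 × 10000) = 0.835270
R(temperature transmitter) = exp(−0.0000069 × 10000) = 0.933327
R(level switch) = exp(−0.000015 × 10000) = 0.860708
Series (temperature transmitter and level switch): 0.933327 × 0.860708 = 0.803322
Parallel (solenoid valve and [0.803322]): 1 − (1 − 0.835270)(1 − 0.803322) = 0.9676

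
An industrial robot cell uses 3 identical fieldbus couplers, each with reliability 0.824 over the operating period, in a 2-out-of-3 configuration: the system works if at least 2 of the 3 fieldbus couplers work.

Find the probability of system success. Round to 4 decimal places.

0.9180

R = Σ_{i=2}^{3} C(3,i) p^i (1−p)^{3−i} with p = 0.824
C(3,2)·0.824^2·0.176^1 = 0.358499
C(3,3)·0.824^3·0.176^0 = 0.559476
Sum = 0.9180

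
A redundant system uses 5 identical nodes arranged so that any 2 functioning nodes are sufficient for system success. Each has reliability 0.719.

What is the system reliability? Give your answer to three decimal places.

0.976

R = Σ_{i=2}^{5} C(5,i) p^i (1−p)^{5−i} with p = 0.719
C(5,2)·0.719^2·0.281^3 = 0.11470
C(5,3)·0.719^3·0.281^2 = 0.29349
C(5,4)·0.719^4·0.281^1 = 0.37548
C(5,5)·0.719^5·0.281^0 = 0.19215
Sum = 0.976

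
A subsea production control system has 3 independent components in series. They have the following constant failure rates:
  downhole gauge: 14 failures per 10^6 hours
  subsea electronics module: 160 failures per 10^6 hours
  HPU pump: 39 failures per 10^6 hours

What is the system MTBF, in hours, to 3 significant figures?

4690

Series of exponential components: λ_sys = Σ λ_i
λ_sys = 0.000014 + 0.00016 + 0.000039 = 2.1300e-04 /h
MTBF = 1 / λ_sys = 4690 h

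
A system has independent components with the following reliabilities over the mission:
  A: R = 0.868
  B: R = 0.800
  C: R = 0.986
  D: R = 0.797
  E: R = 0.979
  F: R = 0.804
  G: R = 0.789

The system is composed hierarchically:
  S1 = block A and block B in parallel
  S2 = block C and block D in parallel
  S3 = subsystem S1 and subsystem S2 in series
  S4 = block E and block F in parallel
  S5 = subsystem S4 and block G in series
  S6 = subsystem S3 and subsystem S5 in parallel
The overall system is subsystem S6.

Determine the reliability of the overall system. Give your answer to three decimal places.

Parallel (A and B): 1 − (1 − 0.86800)(1 − 0.80000) = 0.97360
Parallel (C and D): 1 − (1 − 0.98600)(1 − 0.79700) = 0.99716
Series ([0.97360] and [0.99716]): 0.97360 × 0.99716 = 0.97083
Parallel (E and F): 1 − (1 − 0.97900)(1 − 0.80400) = 0.99588
Series ([0.99588] and G): 0.99588 × 0.78900 = 0.78575
Parallel ([0.97083] and [0.78575]): 1 − (1 − 0.97083)(1 − 0.78575) = 0.994

0.994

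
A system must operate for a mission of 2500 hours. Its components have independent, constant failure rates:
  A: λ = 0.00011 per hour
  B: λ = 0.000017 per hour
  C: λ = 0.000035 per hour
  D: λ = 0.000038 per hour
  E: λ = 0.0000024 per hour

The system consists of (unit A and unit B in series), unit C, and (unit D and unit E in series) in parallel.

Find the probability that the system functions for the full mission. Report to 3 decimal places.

0.998

R(A) = exp(−0.00011 × 2500) = 0.75957
R(B) = exp(−0.000017 × 2500) = 0.95839
R(C) = exp(−0.000035 × 2500) = 0.91622
R(D) = exp(−0.000038 × 2500) = 0.90937
R(E) = exp(−0.0000024 × 2500) = 0.99402
Series (A and B): 0.75957 × 0.95839 = 0.72796
Series (D and E): 0.90937 × 0.99402 = 0.90393
Parallel ([0.72796], C, and [0.90393]): 1 − (1 − 0.72796)(1 − 0.91622)(1 − 0.90393) = 0.998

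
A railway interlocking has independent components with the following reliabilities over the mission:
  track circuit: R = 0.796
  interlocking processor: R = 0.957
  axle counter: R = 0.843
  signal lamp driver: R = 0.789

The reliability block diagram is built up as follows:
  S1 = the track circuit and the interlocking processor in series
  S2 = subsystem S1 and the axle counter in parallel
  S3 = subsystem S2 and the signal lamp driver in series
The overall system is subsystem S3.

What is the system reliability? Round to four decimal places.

0.7595

Series (track circuit and interlocking processor): 0.796000 × 0.957000 = 0.761772
Parallel ([0.761772] and axle counter): 1 − (1 − 0.761772)(1 − 0.843000) = 0.962598
Series ([0.962598] and signal lamp driver): 0.962598 × 0.789000 = 0.7595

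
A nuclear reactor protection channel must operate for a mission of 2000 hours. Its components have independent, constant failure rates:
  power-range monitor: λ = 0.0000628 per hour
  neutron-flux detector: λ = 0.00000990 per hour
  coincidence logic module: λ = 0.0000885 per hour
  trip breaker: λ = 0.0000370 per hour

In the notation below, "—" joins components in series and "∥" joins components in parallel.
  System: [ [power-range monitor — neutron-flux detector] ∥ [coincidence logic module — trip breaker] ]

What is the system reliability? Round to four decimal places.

0.9700

R(power-range monitor) = exp(−0.0000628 × 2000) = 0.881968
R(neutron-flux detector) = exp(−0.00000990 × 2000) = 0.980395
R(coincidence logic module) = exp(−0.0000885 × 2000) = 0.837780
R(trip breaker) = exp(−0.0000370 × 2000) = 0.928672
Series (power-range monitor and neutron-flux detector): 0.881968 × 0.980395 = 0.864677
Series (coincidence logic module and trip breaker): 0.837780 × 0.928672 = 0.778023
Parallel ([0.864677] and [0.778023]): 1 − (1 − 0.864677)(1 − 0.778023) = 0.9700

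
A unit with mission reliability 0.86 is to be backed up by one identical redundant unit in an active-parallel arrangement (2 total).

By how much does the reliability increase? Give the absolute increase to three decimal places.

R_before = 0.86
R_after = 1 − (1 − 0.86)^2 = 0.980
ΔR = 0.980 − 0.86 = 0.120

0.120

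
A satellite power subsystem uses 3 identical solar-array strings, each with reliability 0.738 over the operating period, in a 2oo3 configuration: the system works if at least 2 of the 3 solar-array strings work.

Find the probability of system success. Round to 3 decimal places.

0.830

R = Σ_{i=2}^{3} C(3,i) p^i (1−p)^{3−i} with p = 0.738
C(3,2)·0.738^2·0.262^1 = 0.42809
C(3,3)·0.738^3·0.262^0 = 0.40195
Sum = 0.830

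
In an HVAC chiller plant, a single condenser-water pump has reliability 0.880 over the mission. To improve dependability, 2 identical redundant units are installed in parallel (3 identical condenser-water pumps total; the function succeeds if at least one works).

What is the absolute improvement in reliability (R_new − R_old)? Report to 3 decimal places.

R_before = 0.880
R_after = 1 − (1 − 0.880)^3 = 0.998
ΔR = 0.998 − 0.880 = 0.118

0.118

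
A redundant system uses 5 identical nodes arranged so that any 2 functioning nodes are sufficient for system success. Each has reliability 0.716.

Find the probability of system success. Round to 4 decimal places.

0.9749

R = Σ_{i=2}^{5} C(5,i) p^i (1−p)^{5−i} with p = 0.716
C(5,2)·0.716^2·0.284^3 = 0.117431
C(5,3)·0.716^3·0.284^2 = 0.296057
C(5,4)·0.716^4·0.284^1 = 0.373199
C(5,5)·0.716^5·0.284^0 = 0.188176
Sum = 0.9749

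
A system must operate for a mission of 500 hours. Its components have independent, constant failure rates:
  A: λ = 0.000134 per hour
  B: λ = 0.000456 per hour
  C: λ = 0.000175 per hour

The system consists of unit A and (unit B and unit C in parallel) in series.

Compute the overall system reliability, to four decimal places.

0.9192

R(A) = exp(−0.000134 × 500) = 0.935195
R(B) = exp(−0.000456 × 500) = 0.796124
R(C) = exp(−0.000175 × 500) = 0.916219
Parallel (B and C): 1 − (1 − 0.796124)(1 − 0.916219) = 0.982919
Series (A and [0.982919]): 0.935195 × 0.982919 = 0.9192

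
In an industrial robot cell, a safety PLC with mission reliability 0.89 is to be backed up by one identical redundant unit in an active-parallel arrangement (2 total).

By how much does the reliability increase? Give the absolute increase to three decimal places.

R_before = 0.89
R_after = 1 − (1 − 0.89)^2 = 0.988
ΔR = 0.988 − 0.89 = 0.098

0.098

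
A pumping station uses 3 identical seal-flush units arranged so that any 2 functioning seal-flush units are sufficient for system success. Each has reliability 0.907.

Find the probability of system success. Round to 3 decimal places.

0.976

R = Σ_{i=2}^{3} C(3,i) p^i (1−p)^{3−i} with p = 0.907
C(3,2)·0.907^2·0.093^1 = 0.22952
C(3,3)·0.907^3·0.093^0 = 0.74614
Sum = 0.976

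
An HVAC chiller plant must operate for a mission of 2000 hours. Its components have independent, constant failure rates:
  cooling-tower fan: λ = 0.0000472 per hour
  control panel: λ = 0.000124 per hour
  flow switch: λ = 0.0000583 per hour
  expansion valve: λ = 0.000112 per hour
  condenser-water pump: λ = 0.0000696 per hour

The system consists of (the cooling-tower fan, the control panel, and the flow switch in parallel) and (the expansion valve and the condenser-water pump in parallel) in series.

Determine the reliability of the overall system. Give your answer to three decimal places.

0.972

R(cooling-tower fan) = exp(−0.0000472 × 2000) = 0.90992
R(control panel) = exp(−0.000124 × 2000) = 0.78036
R(flow switch) = exp(−0.0000583 × 2000) = 0.88994
R(expansion valve) = exp(−0.000112 × 2000) = 0.79932
R(condenser-water pump) = exp(−0.0000696 × 2000) = 0.87005
Parallel (cooling-tower fan, control panel, and flow switch): 1 − (1 − 0.90992)(1 − 0.78036)(1 − 0.88994) = 0.99782
Parallel (expansion valve and condenser-water pump): 1 − (1 − 0.79932)(1 − 0.87005) = 0.97392
Series ([0.99782] and [0.97392]): 0.99782 × 0.97392 = 0.972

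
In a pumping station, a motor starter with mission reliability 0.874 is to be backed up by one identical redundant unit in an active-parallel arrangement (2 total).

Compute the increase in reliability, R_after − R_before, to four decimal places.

R_before = 0.874
R_after = 1 − (1 − 0.874)^2 = 0.9841
ΔR = 0.9841 − 0.874 = 0.1101

0.1101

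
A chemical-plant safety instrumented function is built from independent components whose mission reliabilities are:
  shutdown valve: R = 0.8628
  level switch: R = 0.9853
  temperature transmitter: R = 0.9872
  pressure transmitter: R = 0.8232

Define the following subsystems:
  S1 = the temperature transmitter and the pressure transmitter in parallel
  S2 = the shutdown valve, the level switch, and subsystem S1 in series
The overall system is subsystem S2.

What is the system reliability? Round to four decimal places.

Parallel (temperature transmitter and pressure transmitter): 1 − (1 − 0.987200)(1 − 0.823200) = 0.997737
Series (shutdown valve, level switch, and [0.997737]): 0.862800 × 0.985300 × 0.997737 = 0.8482

0.8482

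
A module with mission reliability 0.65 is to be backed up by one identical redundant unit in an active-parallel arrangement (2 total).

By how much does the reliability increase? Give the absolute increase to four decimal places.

R_before = 0.65
R_after = 1 − (1 − 0.65)^2 = 0.8775
ΔR = 0.8775 − 0.65 = 0.2275

0.2275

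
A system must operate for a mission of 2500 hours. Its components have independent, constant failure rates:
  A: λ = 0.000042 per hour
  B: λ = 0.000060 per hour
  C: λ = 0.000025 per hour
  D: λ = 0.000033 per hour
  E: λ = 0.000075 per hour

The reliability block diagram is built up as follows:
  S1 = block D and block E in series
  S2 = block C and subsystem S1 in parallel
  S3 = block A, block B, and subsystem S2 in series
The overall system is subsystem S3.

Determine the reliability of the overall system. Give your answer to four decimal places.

R(A) = exp(−0.000042 × 2500) = 0.900325
R(B) = exp(−0.000060 × 2500) = 0.860708
R(C) = exp(−0.000025 × 2500) = 0.939413
R(D) = exp(−0.000033 × 2500) = 0.920811
R(E) = exp(−0.000075 × 2500) = 0.829029
Series (D and E): 0.920811 × 0.829029 = 0.763379
Parallel (C and [0.763379]): 1 − (1 − 0.939413)(1 − 0.763379) = 0.985664
Series (A, B, and [0.985664]): 0.900325 × 0.860708 × 0.985664 = 0.7638

0.7638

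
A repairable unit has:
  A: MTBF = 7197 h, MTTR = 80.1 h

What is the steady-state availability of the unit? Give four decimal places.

0.9890

A(A) = MTBF/(MTBF+MTTR) = 7197/(7197+80.1) = 0.9890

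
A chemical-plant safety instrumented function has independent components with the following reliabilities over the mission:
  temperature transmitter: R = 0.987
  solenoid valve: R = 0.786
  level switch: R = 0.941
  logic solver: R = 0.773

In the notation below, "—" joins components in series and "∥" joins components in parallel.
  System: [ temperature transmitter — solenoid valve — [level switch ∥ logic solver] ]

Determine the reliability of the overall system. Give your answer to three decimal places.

Parallel (level switch and logic solver): 1 − (1 − 0.94100)(1 − 0.77300) = 0.98661
Series (temperature transmitter, solenoid valve, and [0.98661]): 0.98700 × 0.78600 × 0.98661 = 0.765

0.765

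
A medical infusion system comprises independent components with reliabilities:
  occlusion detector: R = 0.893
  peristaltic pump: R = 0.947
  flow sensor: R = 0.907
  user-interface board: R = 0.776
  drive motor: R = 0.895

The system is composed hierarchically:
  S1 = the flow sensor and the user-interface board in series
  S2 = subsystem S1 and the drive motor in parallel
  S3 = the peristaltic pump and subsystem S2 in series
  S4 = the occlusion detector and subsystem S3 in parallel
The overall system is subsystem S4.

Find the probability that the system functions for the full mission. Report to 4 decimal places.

Series (flow sensor and user-interface board): 0.907000 × 0.776000 = 0.703832
Parallel ([0.703832] and drive motor): 1 − (1 − 0.703832)(1 − 0.895000) = 0.968902
Series (peristaltic pump and [0.968902]): 0.947000 × 0.968902 = 0.917550
Parallel (occlusion detector and [0.917550]): 1 − (1 − 0.893000)(1 − 0.917550) = 0.9912

0.9912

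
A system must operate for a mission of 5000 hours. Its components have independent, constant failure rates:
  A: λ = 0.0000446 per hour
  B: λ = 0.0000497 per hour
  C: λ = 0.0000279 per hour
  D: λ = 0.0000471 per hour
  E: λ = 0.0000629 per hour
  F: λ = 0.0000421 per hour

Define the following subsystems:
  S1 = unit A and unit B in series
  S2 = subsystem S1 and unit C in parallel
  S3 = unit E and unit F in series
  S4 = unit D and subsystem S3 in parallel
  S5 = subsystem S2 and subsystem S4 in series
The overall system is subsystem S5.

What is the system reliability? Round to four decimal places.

0.8695

R(A) = exp(−0.0000446 × 5000) = 0.800115
R(B) = exp(−0.0000497 × 5000) = 0.779970
R(C) = exp(−0.0000279 × 5000) = 0.869793
R(D) = exp(−0.0000471 × 5000) = 0.790176
R(E) = exp(−0.0000629 × 5000) = 0.730154
R(F) = exp(−0.0000421 × 5000) = 0.810179
Series (A and B): 0.800115 × 0.779970 = 0.624066
Parallel ([0.624066] and C): 1 − (1 − 0.624066)(1 − 0.869793) = 0.951051
Series (E and F): 0.730154 × 0.810179 = 0.591555
Parallel (D and [0.591555]): 1 − (1 − 0.790176)(1 − 0.591555) = 0.914298
Series ([0.951051] and [0.914298]): 0.951051 × 0.914298 = 0.8695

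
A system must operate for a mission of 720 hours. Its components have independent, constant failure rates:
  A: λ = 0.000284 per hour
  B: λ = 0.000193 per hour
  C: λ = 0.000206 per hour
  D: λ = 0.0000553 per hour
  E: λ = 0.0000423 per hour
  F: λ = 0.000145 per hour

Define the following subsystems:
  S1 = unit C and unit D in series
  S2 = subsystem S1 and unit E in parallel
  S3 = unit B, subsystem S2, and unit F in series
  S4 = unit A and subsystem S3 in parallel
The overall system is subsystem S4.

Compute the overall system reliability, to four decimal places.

R(A) = exp(−0.000284 × 720) = 0.815071
R(B) = exp(−0.000193 × 720) = 0.870263
R(C) = exp(−0.000206 × 720) = 0.862155
R(D) = exp(−0.0000553 × 720) = 0.960966
R(E) = exp(−0.0000423 × 720) = 0.970003
R(F) = exp(−0.000145 × 720) = 0.900865
Series (C and D): 0.862155 × 0.960966 = 0.828502
Parallel ([0.828502] and E): 1 − (1 − 0.828502)(1 − 0.970003) = 0.994856
Series (B, [0.994856], and F): 0.870263 × 0.994856 × 0.900865 = 0.779957
Parallel (A and [0.779957]): 1 − (1 − 0.815071)(1 − 0.779957) = 0.9593

0.9593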